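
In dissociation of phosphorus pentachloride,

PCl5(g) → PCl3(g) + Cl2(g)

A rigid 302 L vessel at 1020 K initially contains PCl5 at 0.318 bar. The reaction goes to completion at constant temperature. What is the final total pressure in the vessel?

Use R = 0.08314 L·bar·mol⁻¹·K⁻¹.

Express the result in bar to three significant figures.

0.636 bar

Since T and V are fixed, P_final/P_initial = n_final/n_initial = 2/1.
P_final = (2/1) × 0.318 = 0.6360 bar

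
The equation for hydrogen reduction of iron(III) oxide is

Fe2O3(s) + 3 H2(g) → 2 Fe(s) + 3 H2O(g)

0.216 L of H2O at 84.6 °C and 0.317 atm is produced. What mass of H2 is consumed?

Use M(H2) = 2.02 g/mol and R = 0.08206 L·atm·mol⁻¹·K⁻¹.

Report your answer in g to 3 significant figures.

0.00471 g

n(H2O) = PV/RT = (0.317 × 0.216) / (0.08206 × 357.75) = 0.002332 mol
n(H2) = (3/3) × 0.002332 = 0.002332 mol
m(H2) = 0.002332 × 2.02 = 0.004711 g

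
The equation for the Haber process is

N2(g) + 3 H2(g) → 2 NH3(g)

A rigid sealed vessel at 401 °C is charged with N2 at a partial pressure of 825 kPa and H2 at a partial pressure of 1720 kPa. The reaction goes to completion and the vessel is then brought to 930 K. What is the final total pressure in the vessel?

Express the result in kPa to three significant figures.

Because the vessel is rigid and T is held at 401 °C, work the stoichiometry in partial pressures (P_i = n_iRT/V).
P(H2) required for 825 kPa of N2 = (3/1) × 825 = 2475 kPa; available 1720 kPa, so H2 is limiting.
P(N2) remaining = 825 − (1/3) × 1720 = 251.7 kPa
P(gaseous products) = (2)/3 × 1720 = 1147 kPa
P_total at 401 °C = 251.7 + 1147 = 1399 kPa
Scaling to 930 K: P = 1399 × 930/674.15 = 1930 kPa

1930 kPa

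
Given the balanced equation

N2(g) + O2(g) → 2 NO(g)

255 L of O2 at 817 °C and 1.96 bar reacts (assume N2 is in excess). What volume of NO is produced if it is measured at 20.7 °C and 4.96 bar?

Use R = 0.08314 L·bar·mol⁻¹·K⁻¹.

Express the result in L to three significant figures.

54.3 L

n(O2) = PV/RT = (1.96 × 255) / (0.08314 × 1090.15) = 5.514 mol
n(NO) = (2/1) × 5.514 = 11.03 mol
V = nRT/P = 11.03 × 0.08314 × 293.85 / 4.96 = 54.33 L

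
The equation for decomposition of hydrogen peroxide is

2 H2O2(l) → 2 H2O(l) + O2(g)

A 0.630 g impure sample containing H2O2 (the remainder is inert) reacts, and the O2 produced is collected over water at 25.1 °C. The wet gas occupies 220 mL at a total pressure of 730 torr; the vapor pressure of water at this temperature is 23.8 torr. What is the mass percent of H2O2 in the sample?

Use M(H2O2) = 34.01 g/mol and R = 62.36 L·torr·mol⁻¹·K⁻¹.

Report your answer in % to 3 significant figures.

90.2 %

P(O2) = 730 − 23.8 = 706.2 torr
n(O2) = PV/RT = (706.2 × 0.2200) / (62.36 × 298.25) = 0.008353 mol
n(H2O2) = (2/1) × 0.008353 = 0.01671 mol
m(H2O2) = 0.01671 × 34.01 = 0.5683 g
%H2O2 = 0.5683 / 0.630 × 100 = 90.21%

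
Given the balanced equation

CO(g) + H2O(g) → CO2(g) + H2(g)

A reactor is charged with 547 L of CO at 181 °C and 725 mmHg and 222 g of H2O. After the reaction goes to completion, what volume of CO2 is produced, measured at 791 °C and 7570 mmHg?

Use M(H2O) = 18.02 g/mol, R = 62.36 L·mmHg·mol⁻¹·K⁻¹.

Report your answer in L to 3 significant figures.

108 L

n(CO) = PV/RT = (725 × 547) / (62.36 × 454.15) = 14.00 mol
n(H2O) = 222 / 18.02 = 12.32 mol
For 14.00 mol CO, stoichiometry requires (1/1) × 14.00 = 14.00 mol H2O; 12.32 mol is available, so H2O is limiting.
n(CO2) = (1/1) × 12.32 = 12.32 mol
V(CO2) = nRT/P = 12.32 × 62.36 × 1064.15 / 7570 = 108.0 L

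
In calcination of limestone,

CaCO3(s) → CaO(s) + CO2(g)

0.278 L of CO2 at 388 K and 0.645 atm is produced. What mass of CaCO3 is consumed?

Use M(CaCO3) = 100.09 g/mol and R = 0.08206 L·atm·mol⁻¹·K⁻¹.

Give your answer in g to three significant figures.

n(CO2) = PV/RT = (0.645 × 0.278) / (0.08206 × 388) = 0.005632 mol
n(CaCO3) = (1/1) × 0.005632 = 0.005632 mol
m(CaCO3) = 0.005632 × 100.09 = 0.5637 g

0.564 g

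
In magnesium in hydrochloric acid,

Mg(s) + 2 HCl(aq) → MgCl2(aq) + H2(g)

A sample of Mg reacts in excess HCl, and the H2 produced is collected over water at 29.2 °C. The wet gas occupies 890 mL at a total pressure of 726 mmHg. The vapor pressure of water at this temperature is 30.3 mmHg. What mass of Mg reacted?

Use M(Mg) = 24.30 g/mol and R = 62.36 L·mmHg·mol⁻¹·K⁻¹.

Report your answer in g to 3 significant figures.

P(H2) = 726 − 30.3 = 695.7 mmHg
n(H2) = PV/RT = (695.7 × 0.8900) / (62.36 × 302.35) = 0.03284 mol
n(Mg) = (1/1) × 0.03284 = 0.03284 mol
m(Mg) = 0.03284 × 24.30 = 0.7980 g

0.798 g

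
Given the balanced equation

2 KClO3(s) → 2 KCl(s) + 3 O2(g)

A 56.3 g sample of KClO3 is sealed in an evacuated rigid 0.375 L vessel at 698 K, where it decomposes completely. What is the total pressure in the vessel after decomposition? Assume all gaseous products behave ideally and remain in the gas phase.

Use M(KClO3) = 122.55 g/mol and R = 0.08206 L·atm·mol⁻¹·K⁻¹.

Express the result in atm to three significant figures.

105 atm

n(KClO3) = 56.3 / 122.55 = 0.4594 mol
n(gas produced) = (3/2) × 0.4594 = 0.6891 mol
P = nRT/V = 0.6891 × 0.08206 × 698 / 0.375 = 105.3 atm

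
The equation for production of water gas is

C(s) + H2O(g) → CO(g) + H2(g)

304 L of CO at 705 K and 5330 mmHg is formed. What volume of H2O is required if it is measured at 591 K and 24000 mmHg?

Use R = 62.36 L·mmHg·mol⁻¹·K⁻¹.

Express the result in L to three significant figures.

56.6 L

n(CO) = PV/RT = (5330 × 304) / (62.36 × 705) = 36.86 mol
n(H2O) = (1/1) × 36.86 = 36.86 mol
V = nRT/P = 36.86 × 62.36 × 591 / 24000 = 56.60 L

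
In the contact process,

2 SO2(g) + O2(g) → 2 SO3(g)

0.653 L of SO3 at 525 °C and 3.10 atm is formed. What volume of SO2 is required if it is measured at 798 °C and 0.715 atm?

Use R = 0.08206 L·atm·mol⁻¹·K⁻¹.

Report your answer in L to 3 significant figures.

3.80 L

n(SO3) = PV/RT = (3.10 × 0.653) / (0.08206 × 798.15) = 0.03091 mol
n(SO2) = (2/2) × 0.03091 = 0.03091 mol
V = nRT/P = 0.03091 × 0.08206 × 1071.15 / 0.715 = 3.800 L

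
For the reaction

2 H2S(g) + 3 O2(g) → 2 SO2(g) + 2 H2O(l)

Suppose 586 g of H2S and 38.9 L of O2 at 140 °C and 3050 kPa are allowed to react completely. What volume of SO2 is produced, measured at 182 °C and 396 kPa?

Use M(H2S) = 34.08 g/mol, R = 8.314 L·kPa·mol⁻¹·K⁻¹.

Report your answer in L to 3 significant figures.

164 L

n(H2S) = 586 / 34.08 = 17.19 mol
n(O2) = PV/RT = (3050 × 38.9) / (8.314 × 413.15) = 34.54 mol
For 17.19 mol H2S, stoichiometry requires (3/2) × 17.19 = 25.79 mol O2; 34.54 mol is available, so H2S is limiting.
n(SO2) = (2/2) × 17.19 = 17.19 mol
V(SO2) = nRT/P = 17.19 × 8.314 × 455.15 / 396 = 164.3 L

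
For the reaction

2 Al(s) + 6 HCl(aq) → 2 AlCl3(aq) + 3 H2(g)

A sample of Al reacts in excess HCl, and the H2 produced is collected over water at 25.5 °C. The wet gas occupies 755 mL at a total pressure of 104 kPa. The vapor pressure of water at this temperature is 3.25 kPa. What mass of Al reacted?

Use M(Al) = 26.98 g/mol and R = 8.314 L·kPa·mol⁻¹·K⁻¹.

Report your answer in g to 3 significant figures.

0.551 g

P(H2) = 104 − 3.25 = 100.8 kPa
n(H2) = PV/RT = (100.8 × 0.7550) / (8.314 × 298.65) = 0.03065 mol
n(Al) = (2/3) × 0.03065 = 0.02043 mol
m(Al) = 0.02043 × 26.98 = 0.5512 g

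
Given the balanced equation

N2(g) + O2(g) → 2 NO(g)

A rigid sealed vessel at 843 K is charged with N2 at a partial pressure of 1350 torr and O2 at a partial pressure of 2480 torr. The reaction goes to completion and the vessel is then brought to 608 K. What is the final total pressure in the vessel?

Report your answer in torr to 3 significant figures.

2760 torr

With V and T fixed, P_i ∝ n_i, so the mole ratios apply directly to partial pressures at 843 K.
P(O2) required for 1350 torr of N2 = (1/1) × 1350 = 1350 torr; available 2480 torr, so N2 is limiting.
P(O2) remaining = 2480 − (1/1) × 1350 = 1130 torr
P(gaseous products) = (2)/1 × 1350 = 2700 torr
P_total at 843 K = 1130 + 2700 = 3830 torr
Scaling to 608 K: P = 3830 × 608/843 = 2762 torr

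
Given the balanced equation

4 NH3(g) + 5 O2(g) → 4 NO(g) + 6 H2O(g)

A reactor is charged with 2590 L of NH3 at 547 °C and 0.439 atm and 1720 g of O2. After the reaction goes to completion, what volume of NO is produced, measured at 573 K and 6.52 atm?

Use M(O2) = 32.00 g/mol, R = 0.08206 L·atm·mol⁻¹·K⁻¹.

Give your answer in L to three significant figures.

n(NH3) = PV/RT = (0.439 × 2590) / (0.08206 × 820.15) = 16.89 mol
n(O2) = 1720 / 32.00 = 53.75 mol
For 16.89 mol NH3, stoichiometry requires (5/4) × 16.89 = 21.11 mol O2; 53.75 mol is available, so NH3 is limiting.
n(NO) = (4/4) × 16.89 = 16.89 mol
V(NO) = nRT/P = 16.89 × 0.08206 × 573 / 6.52 = 121.8 L

122 L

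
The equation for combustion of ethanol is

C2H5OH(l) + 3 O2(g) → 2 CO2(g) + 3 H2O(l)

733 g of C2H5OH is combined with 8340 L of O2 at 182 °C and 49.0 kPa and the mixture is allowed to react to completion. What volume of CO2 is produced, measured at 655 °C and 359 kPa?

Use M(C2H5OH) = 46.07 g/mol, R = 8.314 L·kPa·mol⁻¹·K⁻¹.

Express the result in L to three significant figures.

n(C2H5OH) = 733 / 46.07 = 15.91 mol
n(O2) = PV/RT = (49.0 × 8340) / (8.314 × 455.15) = 108.0 mol
For 15.91 mol C2H5OH, stoichiometry requires (3/1) × 15.91 = 47.73 mol O2; 108.0 mol is available, so C2H5OH is limiting.
n(CO2) = (2/1) × 15.91 = 31.82 mol
V(CO2) = nRT/P = 31.82 × 8.314 × 928.15 / 359 = 684.0 L

684 L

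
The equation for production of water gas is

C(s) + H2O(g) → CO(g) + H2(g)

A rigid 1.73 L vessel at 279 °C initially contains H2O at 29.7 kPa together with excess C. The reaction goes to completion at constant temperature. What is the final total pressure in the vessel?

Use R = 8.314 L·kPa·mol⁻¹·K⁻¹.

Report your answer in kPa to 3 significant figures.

59.4 kPa

Since T and V are fixed, P_final/P_initial = n_final/n_initial = 2/1.
P_final = (2/1) × 29.7 = 59.40 kPa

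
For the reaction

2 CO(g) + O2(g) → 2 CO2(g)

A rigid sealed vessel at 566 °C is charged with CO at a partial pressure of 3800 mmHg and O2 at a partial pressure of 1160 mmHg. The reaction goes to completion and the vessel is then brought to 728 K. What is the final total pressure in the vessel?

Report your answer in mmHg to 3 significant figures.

3300 mmHg

Because the vessel is rigid and T is held at 566 °C, work the stoichiometry in partial pressures (P_i = n_iRT/V).
P(O2) required for 3800 mmHg of CO = (1/2) × 3800 = 1900 mmHg; available 1160 mmHg, so O2 is limiting.
P(CO) remaining = 3800 − (2/1) × 1160 = 1480 mmHg
P(gaseous products) = (2)/1 × 1160 = 2320 mmHg
P_total at 566 °C = 1480 + 2320 = 3800 mmHg
Scaling to 728 K: P = 3800 × 728/839.15 = 3297 mmHg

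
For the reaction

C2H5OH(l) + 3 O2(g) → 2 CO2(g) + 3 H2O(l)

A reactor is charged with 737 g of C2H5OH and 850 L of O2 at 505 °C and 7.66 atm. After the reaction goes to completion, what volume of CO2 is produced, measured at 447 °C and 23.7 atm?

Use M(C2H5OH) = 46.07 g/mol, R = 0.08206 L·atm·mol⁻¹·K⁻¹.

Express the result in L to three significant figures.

n(C2H5OH) = 737 / 46.07 = 16.00 mol
n(O2) = PV/RT = (7.66 × 850) / (0.08206 × 778.15) = 102.0 mol
For 16.00 mol C2H5OH, stoichiometry requires (3/1) × 16.00 = 48.00 mol O2; 102.0 mol is available, so C2H5OH is limiting.
n(CO2) = (2/1) × 16.00 = 32.00 mol
V(CO2) = nRT/P = 32.00 × 0.08206 × 720.15 / 23.7 = 79.79 L

79.8 L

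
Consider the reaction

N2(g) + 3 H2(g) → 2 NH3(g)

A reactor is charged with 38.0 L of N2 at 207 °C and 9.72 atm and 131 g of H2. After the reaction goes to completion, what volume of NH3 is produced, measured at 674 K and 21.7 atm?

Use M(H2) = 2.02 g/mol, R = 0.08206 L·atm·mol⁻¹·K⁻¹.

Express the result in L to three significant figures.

n(N2) = PV/RT = (9.72 × 38.0) / (0.08206 × 480.15) = 9.374 mol
n(H2) = 131 / 2.02 = 64.85 mol
For 9.374 mol N2, stoichiometry requires (3/1) × 9.374 = 28.12 mol H2; 64.85 mol is available, so N2 is limiting.
n(NH3) = (2/1) × 9.374 = 18.75 mol
V(NH3) = nRT/P = 18.75 × 0.08206 × 674 / 21.7 = 47.79 L

47.8 L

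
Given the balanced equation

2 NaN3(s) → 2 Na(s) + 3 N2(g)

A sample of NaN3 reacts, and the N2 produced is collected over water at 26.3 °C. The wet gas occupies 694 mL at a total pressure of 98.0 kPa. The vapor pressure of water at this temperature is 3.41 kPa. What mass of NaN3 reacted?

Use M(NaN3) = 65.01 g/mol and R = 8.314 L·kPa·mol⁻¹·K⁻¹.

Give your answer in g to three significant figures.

P(N2) = 98.0 − 3.41 = 94.59 kPa
n(N2) = PV/RT = (94.59 × 0.6940) / (8.314 × 299.45) = 0.02637 mol
n(NaN3) = (2/3) × 0.02637 = 0.01758 mol
m(NaN3) = 0.01758 × 65.01 = 1.143 g

1.14 g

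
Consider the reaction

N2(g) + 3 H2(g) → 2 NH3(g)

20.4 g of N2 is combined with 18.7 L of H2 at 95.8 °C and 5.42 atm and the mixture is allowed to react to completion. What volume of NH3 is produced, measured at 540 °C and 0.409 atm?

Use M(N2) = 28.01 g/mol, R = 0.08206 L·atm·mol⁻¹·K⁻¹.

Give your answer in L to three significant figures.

238 L

n(N2) = 20.4 / 28.01 = 0.7283 mol
n(H2) = PV/RT = (5.42 × 18.7) / (0.08206 × 368.95) = 3.348 mol
For 0.7283 mol N2, stoichiometry requires (3/1) × 0.7283 = 2.185 mol H2; 3.348 mol is available, so N2 is limiting.
n(NH3) = (2/1) × 0.7283 = 1.457 mol
V(NH3) = nRT/P = 1.457 × 0.08206 × 813.15 / 0.409 = 237.7 L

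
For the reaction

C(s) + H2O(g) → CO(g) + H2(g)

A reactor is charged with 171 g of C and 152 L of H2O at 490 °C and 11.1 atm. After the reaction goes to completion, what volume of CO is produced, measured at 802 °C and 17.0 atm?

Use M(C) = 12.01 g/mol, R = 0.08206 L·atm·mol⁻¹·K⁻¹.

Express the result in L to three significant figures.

73.9 L

n(C) = 171 / 12.01 = 14.24 mol
n(H2O) = PV/RT = (11.1 × 152) / (0.08206 × 763.15) = 26.94 mol
For 14.24 mol C, stoichiometry requires (1/1) × 14.24 = 14.24 mol H2O; 26.94 mol is available, so C is limiting.
n(CO) = (1/1) × 14.24 = 14.24 mol
V(CO) = nRT/P = 14.24 × 0.08206 × 1075.15 / 17.0 = 73.90 L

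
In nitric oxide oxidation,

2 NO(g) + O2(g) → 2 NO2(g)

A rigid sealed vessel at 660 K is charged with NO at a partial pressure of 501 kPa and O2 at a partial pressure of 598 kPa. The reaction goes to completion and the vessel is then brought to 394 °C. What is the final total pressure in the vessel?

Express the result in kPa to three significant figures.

With V and T fixed, P_i ∝ n_i, so the mole ratios apply directly to partial pressures at 660 K.
P(O2) required for 501 kPa of NO = (1/2) × 501 = 250.5 kPa; available 598 kPa, so NO is limiting.
P(O2) remaining = 598 − (1/2) × 501 = 347.5 kPa
P(gaseous products) = (2)/2 × 501 = 501.0 kPa
P_total at 660 K = 347.5 + 501.0 = 848.5 kPa
Scaling to 394 °C: P = 848.5 × 667.15/660 = 857.7 kPa

858 kPa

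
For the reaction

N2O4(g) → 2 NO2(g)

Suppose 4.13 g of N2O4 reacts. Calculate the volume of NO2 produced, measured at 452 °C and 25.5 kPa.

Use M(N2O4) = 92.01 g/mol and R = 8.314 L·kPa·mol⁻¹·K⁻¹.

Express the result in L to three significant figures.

n(N2O4) = 4.130 / 92.01 = 0.04489 mol
n(NO2) = (2/1) × 0.04489 = 0.08978 mol
V = nRT/P = 0.08978 × 8.314 × 725.15 / 25.5 = 21.23 L

21.2 L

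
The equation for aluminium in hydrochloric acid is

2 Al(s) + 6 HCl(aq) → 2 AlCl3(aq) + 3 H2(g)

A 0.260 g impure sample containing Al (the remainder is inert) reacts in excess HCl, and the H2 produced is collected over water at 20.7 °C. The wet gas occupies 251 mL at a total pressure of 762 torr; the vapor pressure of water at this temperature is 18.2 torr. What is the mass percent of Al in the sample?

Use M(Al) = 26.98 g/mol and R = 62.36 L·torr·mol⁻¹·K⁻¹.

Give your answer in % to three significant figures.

P(H2) = 762 − 18.2 = 743.8 torr
n(H2) = PV/RT = (743.8 × 0.2510) / (62.36 × 293.85) = 0.01019 mol
n(Al) = (2/3) × 0.01019 = 0.006793 mol
m(Al) = 0.006793 × 26.98 = 0.1833 g
%Al = 0.1833 / 0.260 × 100 = 70.50%

70.5 %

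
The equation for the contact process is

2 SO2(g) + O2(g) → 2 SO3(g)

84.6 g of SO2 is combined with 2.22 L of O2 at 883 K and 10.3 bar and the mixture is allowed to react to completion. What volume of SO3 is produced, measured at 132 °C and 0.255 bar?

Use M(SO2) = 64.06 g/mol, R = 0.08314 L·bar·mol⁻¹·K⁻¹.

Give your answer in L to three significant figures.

n(SO2) = 84.6 / 64.06 = 1.321 mol
n(O2) = PV/RT = (10.3 × 2.22) / (0.08314 × 883) = 0.3115 mol
For 1.321 mol SO2, stoichiometry requires (1/2) × 1.321 = 0.6605 mol O2; 0.3115 mol is available, so O2 is limiting.
n(SO3) = (2/1) × 0.3115 = 0.6230 mol
V(SO3) = nRT/P = 0.6230 × 0.08314 × 405.15 / 0.255 = 82.30 L

82.3 L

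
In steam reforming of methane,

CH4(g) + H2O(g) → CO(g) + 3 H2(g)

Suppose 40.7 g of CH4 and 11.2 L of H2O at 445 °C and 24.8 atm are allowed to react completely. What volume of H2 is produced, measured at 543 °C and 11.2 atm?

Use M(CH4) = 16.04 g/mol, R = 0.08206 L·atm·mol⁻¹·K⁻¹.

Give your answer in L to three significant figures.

n(CH4) = 40.7 / 16.04 = 2.537 mol
n(H2O) = PV/RT = (24.8 × 11.2) / (0.08206 × 718.15) = 4.713 mol
For 2.537 mol CH4, stoichiometry requires (1/1) × 2.537 = 2.537 mol H2O; 4.713 mol is available, so CH4 is limiting.
n(H2) = (3/1) × 2.537 = 7.611 mol
V(H2) = nRT/P = 7.611 × 0.08206 × 816.15 / 11.2 = 45.51 L

45.5 L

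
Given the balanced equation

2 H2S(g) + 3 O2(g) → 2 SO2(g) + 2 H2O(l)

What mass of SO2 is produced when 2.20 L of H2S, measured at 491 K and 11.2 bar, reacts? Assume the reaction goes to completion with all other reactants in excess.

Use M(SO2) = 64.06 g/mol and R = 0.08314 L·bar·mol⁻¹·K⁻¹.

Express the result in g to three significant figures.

38.7 g

n(H2S) = PV/RT = (11.2 × 2.20) / (0.08314 × 491) = 0.6036 mol
n(SO2) = (2/2) × 0.6036 = 0.6036 mol
m(SO2) = 0.6036 × 64.06 = 38.67 g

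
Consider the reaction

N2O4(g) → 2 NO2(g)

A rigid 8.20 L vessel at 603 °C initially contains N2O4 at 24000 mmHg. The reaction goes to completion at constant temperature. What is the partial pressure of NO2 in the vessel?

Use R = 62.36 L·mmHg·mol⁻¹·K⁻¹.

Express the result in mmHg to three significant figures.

48000 mmHg

n(N2O4)₀ = PV/RT = (24000 × 8.20) / (62.36 × 876.15) = 3.602 mol
n(NO2) = (2/1) × 3.602 = 7.204 mol
P(NO2) = nRT/V = 7.204 × 62.36 × 876.15 / 8.20 = 48000 mmHg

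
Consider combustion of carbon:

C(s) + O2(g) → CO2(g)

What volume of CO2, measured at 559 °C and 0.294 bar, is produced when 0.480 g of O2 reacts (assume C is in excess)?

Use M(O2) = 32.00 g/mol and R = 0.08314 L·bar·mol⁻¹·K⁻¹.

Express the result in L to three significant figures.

3.53 L

n(O2) = 0.4800 / 32.00 = 0.01500 mol
n(CO2) = (1/1) × 0.01500 = 0.01500 mol
V = nRT/P = 0.01500 × 0.08314 × 832.15 / 0.294 = 3.530 L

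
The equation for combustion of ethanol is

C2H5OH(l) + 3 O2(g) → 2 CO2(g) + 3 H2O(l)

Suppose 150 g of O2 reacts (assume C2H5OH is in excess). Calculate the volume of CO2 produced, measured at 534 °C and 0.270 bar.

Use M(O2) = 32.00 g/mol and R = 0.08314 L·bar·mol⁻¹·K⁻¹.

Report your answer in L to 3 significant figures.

777 L

n(O2) = 150.0 / 32.00 = 4.688 mol
n(CO2) = (2/3) × 4.688 = 3.125 mol
V = nRT/P = 3.125 × 0.08314 × 807.15 / 0.270 = 776.7 L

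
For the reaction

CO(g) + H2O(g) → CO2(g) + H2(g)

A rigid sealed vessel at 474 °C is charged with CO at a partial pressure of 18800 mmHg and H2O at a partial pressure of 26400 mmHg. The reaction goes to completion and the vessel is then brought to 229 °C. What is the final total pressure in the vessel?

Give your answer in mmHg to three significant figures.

30400 mmHg

At constant V, partial pressures at 474 °C are proportional to moles, so apply stoichiometry directly to pressures.
P(H2O) required for 18800 mmHg of CO = (1/1) × 18800 = 18800 mmHg; available 26400 mmHg, so CO is limiting.
P(H2O) remaining = 26400 − (1/1) × 18800 = 7600 mmHg
P(gaseous products) = (1+1)/1 × 18800 = 37600 mmHg
P_total at 474 °C = 7600 + 37600 = 45200 mmHg
Scaling to 229 °C: P = 45200 × 502.15/747.15 = 30380 mmHg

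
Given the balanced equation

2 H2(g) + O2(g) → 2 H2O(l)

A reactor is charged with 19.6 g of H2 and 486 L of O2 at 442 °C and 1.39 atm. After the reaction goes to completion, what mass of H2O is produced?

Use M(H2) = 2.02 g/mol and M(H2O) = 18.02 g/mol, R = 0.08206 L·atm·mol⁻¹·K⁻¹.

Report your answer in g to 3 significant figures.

n(H2) = 19.6 / 2.02 = 9.703 mol
n(O2) = PV/RT = (1.39 × 486) / (0.08206 × 715.15) = 11.51 mol
For 9.703 mol H2, stoichiometry requires (1/2) × 9.703 = 4.851 mol O2; 11.51 mol is available, so H2 is limiting.
n(H2O) = (2/2) × 9.703 = 9.703 mol
m(H2O) = 9.703 × 18.02 = 174.8 g

175 g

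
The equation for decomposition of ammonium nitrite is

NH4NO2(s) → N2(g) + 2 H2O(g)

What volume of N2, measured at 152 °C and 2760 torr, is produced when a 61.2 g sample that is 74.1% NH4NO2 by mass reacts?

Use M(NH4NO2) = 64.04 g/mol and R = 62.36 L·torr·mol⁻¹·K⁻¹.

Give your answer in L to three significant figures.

6.80 L

mass of NH4NO2 = 61.2 × 74.1/100 = 45.35 g
n(NH4NO2) = 45.35 / 64.04 = 0.7082 mol
n(N2) = (1/1) × 0.7082 = 0.7082 mol
V = nRT/P = 0.7082 × 62.36 × 425.15 / 2760 = 6.803 L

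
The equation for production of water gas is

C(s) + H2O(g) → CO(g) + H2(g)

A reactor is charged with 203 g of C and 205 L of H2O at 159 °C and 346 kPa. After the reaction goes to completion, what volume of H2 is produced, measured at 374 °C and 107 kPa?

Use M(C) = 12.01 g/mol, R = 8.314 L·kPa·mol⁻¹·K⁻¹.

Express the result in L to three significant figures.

850 L

n(C) = 203 / 12.01 = 16.90 mol
n(H2O) = PV/RT = (346 × 205) / (8.314 × 432.15) = 19.74 mol
For 16.90 mol C, stoichiometry requires (1/1) × 16.90 = 16.90 mol H2O; 19.74 mol is available, so C is limiting.
n(H2) = (1/1) × 16.90 = 16.90 mol
V(H2) = nRT/P = 16.90 × 8.314 × 647.15 / 107 = 849.8 L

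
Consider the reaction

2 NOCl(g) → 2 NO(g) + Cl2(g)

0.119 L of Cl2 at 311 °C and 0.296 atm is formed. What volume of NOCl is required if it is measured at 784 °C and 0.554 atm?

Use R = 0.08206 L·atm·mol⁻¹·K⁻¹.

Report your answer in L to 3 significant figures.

n(Cl2) = PV/RT = (0.296 × 0.119) / (0.08206 × 584.15) = 0.0007348 mol
n(NOCl) = (2/1) × 0.0007348 = 0.001470 mol
V = nRT/P = 0.001470 × 0.08206 × 1057.15 / 0.554 = 0.2302 L

0.230 L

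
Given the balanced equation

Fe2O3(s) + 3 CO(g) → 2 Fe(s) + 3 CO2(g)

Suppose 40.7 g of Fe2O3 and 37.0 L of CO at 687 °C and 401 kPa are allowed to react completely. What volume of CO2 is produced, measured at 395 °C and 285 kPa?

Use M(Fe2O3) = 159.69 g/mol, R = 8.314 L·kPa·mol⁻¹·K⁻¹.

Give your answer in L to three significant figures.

n(Fe2O3) = 40.7 / 159.69 = 0.2549 mol
n(CO) = PV/RT = (401 × 37.0) / (8.314 × 960.15) = 1.859 mol
For 0.2549 mol Fe2O3, stoichiometry requires (3/1) × 0.2549 = 0.7647 mol CO; 1.859 mol is available, so Fe2O3 is limiting.
n(CO2) = (3/1) × 0.2549 = 0.7647 mol
V(CO2) = nRT/P = 0.7647 × 8.314 × 668.15 / 285 = 14.90 L

14.9 L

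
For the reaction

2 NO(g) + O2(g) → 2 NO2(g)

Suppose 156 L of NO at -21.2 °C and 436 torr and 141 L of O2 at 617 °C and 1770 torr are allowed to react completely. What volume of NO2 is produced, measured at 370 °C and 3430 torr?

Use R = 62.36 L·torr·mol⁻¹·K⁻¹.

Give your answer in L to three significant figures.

50.6 L

n(NO) = PV/RT = (436 × 156) / (62.36 × 251.95) = 4.329 mol
n(O2) = PV/RT = (1770 × 141) / (62.36 × 890.15) = 4.496 mol
For 4.329 mol NO, stoichiometry requires (1/2) × 4.329 = 2.164 mol O2; 4.496 mol is available, so NO is limiting.
n(NO2) = (2/2) × 4.329 = 4.329 mol
V(NO2) = nRT/P = 4.329 × 62.36 × 643.15 / 3430 = 50.62 L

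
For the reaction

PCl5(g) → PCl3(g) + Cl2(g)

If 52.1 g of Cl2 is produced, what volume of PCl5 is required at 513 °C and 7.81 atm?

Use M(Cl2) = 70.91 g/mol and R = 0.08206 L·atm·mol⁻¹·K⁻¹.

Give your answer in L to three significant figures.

n(Cl2) = 52.10 / 70.91 = 0.7347 mol
n(PCl5) = (1/1) × 0.7347 = 0.7347 mol
V = nRT/P = 0.7347 × 0.08206 × 786.15 / 7.81 = 6.069 L

6.07 L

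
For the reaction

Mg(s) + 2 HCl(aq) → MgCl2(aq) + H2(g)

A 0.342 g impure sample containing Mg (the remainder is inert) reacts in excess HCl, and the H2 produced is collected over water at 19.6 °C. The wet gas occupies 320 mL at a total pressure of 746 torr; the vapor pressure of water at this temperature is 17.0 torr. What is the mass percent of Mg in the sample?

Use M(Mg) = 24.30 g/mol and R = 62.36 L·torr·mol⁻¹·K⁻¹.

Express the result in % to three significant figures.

90.8 %

P(H2) = 746 − 17.0 = 729.0 torr
n(H2) = PV/RT = (729.0 × 0.3200) / (62.36 × 292.75) = 0.01278 mol
n(Mg) = (1/1) × 0.01278 = 0.01278 mol
m(Mg) = 0.01278 × 24.30 = 0.3106 g
%Mg = 0.3106 / 0.342 × 100 = 90.82%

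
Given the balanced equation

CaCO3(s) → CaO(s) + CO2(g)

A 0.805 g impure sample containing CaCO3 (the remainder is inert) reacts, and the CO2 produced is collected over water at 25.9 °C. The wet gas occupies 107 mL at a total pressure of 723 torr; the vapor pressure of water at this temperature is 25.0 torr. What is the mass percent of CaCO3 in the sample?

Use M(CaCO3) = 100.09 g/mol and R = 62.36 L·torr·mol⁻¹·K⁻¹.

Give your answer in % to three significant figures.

P(CO2) = 723 − 25.0 = 698.0 torr
n(CO2) = PV/RT = (698.0 × 0.1070) / (62.36 × 299.05) = 0.004005 mol
n(CaCO3) = (1/1) × 0.004005 = 0.004005 mol
m(CaCO3) = 0.004005 × 100.09 = 0.4009 g
%CaCO3 = 0.4009 / 0.805 × 100 = 49.80%

49.8 %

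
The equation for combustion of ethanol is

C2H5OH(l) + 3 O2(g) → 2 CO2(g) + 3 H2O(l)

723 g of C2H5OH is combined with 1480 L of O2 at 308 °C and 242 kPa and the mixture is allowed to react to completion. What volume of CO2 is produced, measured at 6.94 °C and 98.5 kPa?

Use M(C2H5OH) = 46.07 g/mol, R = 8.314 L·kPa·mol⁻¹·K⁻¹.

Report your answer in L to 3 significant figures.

742 L

n(C2H5OH) = 723 / 46.07 = 15.69 mol
n(O2) = PV/RT = (242 × 1480) / (8.314 × 581.15) = 74.13 mol
For 15.69 mol C2H5OH, stoichiometry requires (3/1) × 15.69 = 47.07 mol O2; 74.13 mol is available, so C2H5OH is limiting.
n(CO2) = (2/1) × 15.69 = 31.38 mol
V(CO2) = nRT/P = 31.38 × 8.314 × 280.09 / 98.5 = 741.9 L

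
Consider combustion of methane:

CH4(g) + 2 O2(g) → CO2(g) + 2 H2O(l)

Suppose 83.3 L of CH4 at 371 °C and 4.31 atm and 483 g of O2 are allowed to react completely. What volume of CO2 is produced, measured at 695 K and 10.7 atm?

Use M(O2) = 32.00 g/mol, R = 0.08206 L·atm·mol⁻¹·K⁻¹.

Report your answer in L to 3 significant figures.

36.2 L

n(CH4) = PV/RT = (4.31 × 83.3) / (0.08206 × 644.15) = 6.792 mol
n(O2) = 483 / 32.00 = 15.09 mol
For 6.792 mol CH4, stoichiometry requires (2/1) × 6.792 = 13.58 mol O2; 15.09 mol is available, so CH4 is limiting.
n(CO2) = (1/1) × 6.792 = 6.792 mol
V(CO2) = nRT/P = 6.792 × 0.08206 × 695 / 10.7 = 36.20 L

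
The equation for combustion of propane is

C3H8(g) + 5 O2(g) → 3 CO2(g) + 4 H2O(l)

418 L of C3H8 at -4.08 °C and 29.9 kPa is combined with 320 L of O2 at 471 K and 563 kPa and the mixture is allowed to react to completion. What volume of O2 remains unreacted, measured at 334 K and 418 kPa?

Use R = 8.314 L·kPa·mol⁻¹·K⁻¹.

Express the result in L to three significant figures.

120 L

n(C3H8) = PV/RT = (29.9 × 418) / (8.314 × 269.07) = 5.587 mol
n(O2) = PV/RT = (563 × 320) / (8.314 × 471) = 46.01 mol
For 5.587 mol C3H8, stoichiometry requires (5/1) × 5.587 = 27.93 mol O2; 46.01 mol is available, so C3H8 is limiting.
n(O2) consumed = (5/1) × 5.587 = 27.93 mol; remaining = 46.01 − 27.93 = 18.08 mol
V(O2) = nRT/P = 18.08 × 8.314 × 334 / 418 = 120.1 L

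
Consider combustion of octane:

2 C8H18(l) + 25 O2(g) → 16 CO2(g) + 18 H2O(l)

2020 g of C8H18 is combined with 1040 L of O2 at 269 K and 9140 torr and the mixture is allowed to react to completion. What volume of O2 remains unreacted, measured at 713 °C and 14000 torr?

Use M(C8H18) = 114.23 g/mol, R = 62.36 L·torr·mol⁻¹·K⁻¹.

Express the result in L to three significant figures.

1520 L

n(C8H18) = 2020 / 114.23 = 17.68 mol
n(O2) = PV/RT = (9140 × 1040) / (62.36 × 269) = 566.7 mol
For 17.68 mol C8H18, stoichiometry requires (25/2) × 17.68 = 221.0 mol O2; 566.7 mol is available, so C8H18 is limiting.
n(O2) consumed = (25/2) × 17.68 = 221.0 mol; remaining = 566.7 − 221.0 = 345.7 mol
V(O2) = nRT/P = 345.7 × 62.36 × 986.15 / 14000 = 1519 L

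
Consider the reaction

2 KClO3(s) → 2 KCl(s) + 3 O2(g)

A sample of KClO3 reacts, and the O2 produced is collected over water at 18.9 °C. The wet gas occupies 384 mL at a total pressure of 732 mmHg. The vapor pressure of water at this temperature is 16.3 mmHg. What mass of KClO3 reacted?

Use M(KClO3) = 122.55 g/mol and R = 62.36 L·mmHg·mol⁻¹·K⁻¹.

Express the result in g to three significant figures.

P(O2) = 732 − 16.3 = 715.7 mmHg
n(O2) = PV/RT = (715.7 × 0.3840) / (62.36 × 292.05) = 0.01509 mol
n(KClO3) = (2/3) × 0.01509 = 0.01006 mol
m(KClO3) = 0.01006 × 122.55 = 1.233 g

1.23 g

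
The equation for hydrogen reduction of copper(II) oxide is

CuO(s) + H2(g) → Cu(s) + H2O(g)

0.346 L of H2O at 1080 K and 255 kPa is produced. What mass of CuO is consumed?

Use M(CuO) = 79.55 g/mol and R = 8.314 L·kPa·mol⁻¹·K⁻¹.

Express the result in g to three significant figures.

n(H2O) = PV/RT = (255 × 0.346) / (8.314 × 1080) = 0.009826 mol
n(CuO) = (1/1) × 0.009826 = 0.009826 mol
m(CuO) = 0.009826 × 79.55 = 0.7817 g

0.782 g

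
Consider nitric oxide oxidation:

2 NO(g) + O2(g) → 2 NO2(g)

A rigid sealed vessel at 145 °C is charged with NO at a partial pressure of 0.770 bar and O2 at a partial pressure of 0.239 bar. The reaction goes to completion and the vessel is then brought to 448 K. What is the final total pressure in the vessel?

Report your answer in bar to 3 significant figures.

With V and T fixed, P_i ∝ n_i, so the mole ratios apply directly to partial pressures at 145 °C.
P(O2) required for 0.770 bar of NO = (1/2) × 0.770 = 0.3850 bar; available 0.239 bar, so O2 is limiting.
P(NO) remaining = 0.770 − (2/1) × 0.239 = 0.2920 bar
P(gaseous products) = (2)/1 × 0.239 = 0.4780 bar
P_total at 145 °C = 0.2920 + 0.4780 = 0.7700 bar
Scaling to 448 K: P = 0.7700 × 448/418.15 = 0.8250 bar

0.825 bar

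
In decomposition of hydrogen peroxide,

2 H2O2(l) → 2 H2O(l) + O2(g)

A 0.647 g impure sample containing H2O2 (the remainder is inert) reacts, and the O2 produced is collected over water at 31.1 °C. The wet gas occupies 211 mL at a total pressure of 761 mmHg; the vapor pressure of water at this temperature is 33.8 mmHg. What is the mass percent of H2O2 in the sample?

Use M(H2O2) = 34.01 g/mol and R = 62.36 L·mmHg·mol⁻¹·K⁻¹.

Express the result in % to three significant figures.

85.0 %

P(O2) = 761 − 33.8 = 727.2 mmHg
n(O2) = PV/RT = (727.2 × 0.2110) / (62.36 × 304.25) = 0.008087 mol
n(H2O2) = (2/1) × 0.008087 = 0.01617 mol
m(H2O2) = 0.01617 × 34.01 = 0.5499 g
%H2O2 = 0.5499 / 0.647 × 100 = 84.99%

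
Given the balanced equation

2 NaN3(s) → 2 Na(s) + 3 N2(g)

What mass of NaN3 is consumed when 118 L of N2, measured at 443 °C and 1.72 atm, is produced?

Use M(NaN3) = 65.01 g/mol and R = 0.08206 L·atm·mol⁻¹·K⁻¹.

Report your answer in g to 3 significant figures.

n(N2) = PV/RT = (1.72 × 118) / (0.08206 × 716.15) = 3.454 mol
n(NaN3) = (2/3) × 3.454 = 2.303 mol
m(NaN3) = 2.303 × 65.01 = 149.7 g

150 g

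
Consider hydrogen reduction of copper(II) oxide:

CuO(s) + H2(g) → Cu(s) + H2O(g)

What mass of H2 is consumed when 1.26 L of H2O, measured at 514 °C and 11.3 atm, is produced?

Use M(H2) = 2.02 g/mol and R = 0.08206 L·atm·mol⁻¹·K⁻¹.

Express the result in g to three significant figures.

0.445 g

n(H2O) = PV/RT = (11.3 × 1.26) / (0.08206 × 787.15) = 0.2204 mol
n(H2) = (1/1) × 0.2204 = 0.2204 mol
m(H2) = 0.2204 × 2.02 = 0.4452 g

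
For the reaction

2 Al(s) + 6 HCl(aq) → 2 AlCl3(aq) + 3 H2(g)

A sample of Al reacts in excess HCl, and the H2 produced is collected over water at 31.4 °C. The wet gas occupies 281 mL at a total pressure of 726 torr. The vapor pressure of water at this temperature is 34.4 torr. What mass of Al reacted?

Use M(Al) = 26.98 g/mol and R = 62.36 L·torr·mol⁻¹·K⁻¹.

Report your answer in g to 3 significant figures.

0.184 g

P(H2) = 726 − 34.4 = 691.6 torr
n(H2) = PV/RT = (691.6 × 0.2810) / (62.36 × 304.55) = 0.01023 mol
n(Al) = (2/3) × 0.01023 = 0.006820 mol
m(Al) = 0.006820 × 26.98 = 0.1840 g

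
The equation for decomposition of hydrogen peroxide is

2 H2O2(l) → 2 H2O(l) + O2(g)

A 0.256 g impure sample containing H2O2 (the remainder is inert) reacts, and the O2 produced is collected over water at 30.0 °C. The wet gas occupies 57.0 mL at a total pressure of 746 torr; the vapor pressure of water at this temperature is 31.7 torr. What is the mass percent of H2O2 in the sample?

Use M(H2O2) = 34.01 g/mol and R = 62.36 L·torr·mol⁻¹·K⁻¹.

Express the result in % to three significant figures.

P(O2) = 746 − 31.7 = 714.3 torr
n(O2) = PV/RT = (714.3 × 0.05700) / (62.36 × 303.15) = 0.002154 mol
n(H2O2) = (2/1) × 0.002154 = 0.004308 mol
m(H2O2) = 0.004308 × 34.01 = 0.1465 g
%H2O2 = 0.1465 / 0.256 × 100 = 57.23%

57.2 %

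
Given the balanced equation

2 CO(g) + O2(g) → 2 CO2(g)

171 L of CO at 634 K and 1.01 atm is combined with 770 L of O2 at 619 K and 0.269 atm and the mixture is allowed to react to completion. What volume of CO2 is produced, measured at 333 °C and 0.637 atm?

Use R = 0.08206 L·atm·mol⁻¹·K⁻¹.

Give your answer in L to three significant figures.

259 L

n(CO) = PV/RT = (1.01 × 171) / (0.08206 × 634) = 3.320 mol
n(O2) = PV/RT = (0.269 × 770) / (0.08206 × 619) = 4.078 mol
For 3.320 mol CO, stoichiometry requires (1/2) × 3.320 = 1.660 mol O2; 4.078 mol is available, so CO is limiting.
n(CO2) = (2/2) × 3.320 = 3.320 mol
V(CO2) = nRT/P = 3.320 × 0.08206 × 606.15 / 0.637 = 259.2 L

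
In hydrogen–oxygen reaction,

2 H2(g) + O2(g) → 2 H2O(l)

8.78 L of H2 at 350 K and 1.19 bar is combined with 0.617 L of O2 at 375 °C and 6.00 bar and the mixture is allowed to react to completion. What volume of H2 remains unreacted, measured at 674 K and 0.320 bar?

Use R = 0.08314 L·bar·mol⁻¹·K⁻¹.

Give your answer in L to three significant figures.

n(H2) = PV/RT = (1.19 × 8.78) / (0.08314 × 350) = 0.3591 mol
n(O2) = PV/RT = (6.00 × 0.617) / (0.08314 × 648.15) = 0.06870 mol
For 0.3591 mol H2, stoichiometry requires (1/2) × 0.3591 = 0.1795 mol O2; 0.06870 mol is available, so O2 is limiting.
n(H2) consumed = (2/1) × 0.06870 = 0.1374 mol; remaining = 0.3591 − 0.1374 = 0.2217 mol
V(H2) = nRT/P = 0.2217 × 0.08314 × 674 / 0.320 = 38.82 L

38.8 L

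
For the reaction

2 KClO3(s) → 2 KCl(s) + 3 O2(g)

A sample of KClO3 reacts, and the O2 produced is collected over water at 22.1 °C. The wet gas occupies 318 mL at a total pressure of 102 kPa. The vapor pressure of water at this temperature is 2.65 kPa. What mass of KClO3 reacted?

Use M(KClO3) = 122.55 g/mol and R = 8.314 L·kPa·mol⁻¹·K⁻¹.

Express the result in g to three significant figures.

1.05 g

P(O2) = 102 − 2.65 = 99.35 kPa
n(O2) = PV/RT = (99.35 × 0.3180) / (8.314 × 295.25) = 0.01287 mol
n(KClO3) = (2/3) × 0.01287 = 0.008580 mol
m(KClO3) = 0.008580 × 122.55 = 1.051 g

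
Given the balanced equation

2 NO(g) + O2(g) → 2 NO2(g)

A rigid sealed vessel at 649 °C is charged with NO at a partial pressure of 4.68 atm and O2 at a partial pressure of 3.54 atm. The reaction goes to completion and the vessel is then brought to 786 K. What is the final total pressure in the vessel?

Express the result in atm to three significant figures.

At constant V, partial pressures at 649 °C are proportional to moles, so apply stoichiometry directly to pressures.
P(O2) required for 4.68 atm of NO = (1/2) × 4.68 = 2.340 atm; available 3.54 atm, so NO is limiting.
P(O2) remaining = 3.54 − (1/2) × 4.68 = 1.200 atm
P(gaseous products) = (2)/2 × 4.68 = 4.680 atm
P_total at 649 °C = 1.200 + 4.680 = 5.880 atm
Scaling to 786 K: P = 5.880 × 786/922.15 = 5.012 atm

5.01 atm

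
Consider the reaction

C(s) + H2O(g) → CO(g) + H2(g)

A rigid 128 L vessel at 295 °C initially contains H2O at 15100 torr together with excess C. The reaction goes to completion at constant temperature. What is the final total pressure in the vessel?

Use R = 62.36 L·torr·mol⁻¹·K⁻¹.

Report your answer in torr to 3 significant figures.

At constant T and V, P ∝ n(gas): 1 mol gas → 2 mol gas.
P_final = (2/1) × 15100 = 30200 torr

30200 torr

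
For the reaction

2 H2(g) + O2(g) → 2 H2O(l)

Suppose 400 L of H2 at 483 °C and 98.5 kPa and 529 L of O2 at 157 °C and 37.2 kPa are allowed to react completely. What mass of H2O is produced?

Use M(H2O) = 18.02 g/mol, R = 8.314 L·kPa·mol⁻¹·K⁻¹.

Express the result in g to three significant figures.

n(H2) = PV/RT = (98.5 × 400) / (8.314 × 756.15) = 6.267 mol
n(O2) = PV/RT = (37.2 × 529) / (8.314 × 430.15) = 5.503 mol
For 6.267 mol H2, stoichiometry requires (1/2) × 6.267 = 3.134 mol O2; 5.503 mol is available, so H2 is limiting.
n(H2O) = (2/2) × 6.267 = 6.267 mol
m(H2O) = 6.267 × 18.02 = 112.9 g

113 g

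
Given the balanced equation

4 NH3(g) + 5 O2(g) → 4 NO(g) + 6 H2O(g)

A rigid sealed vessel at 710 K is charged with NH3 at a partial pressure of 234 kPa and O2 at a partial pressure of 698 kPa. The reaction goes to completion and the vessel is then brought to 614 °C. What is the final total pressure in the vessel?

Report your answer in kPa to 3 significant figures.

1240 kPa

With V and T fixed, P_i ∝ n_i, so the mole ratios apply directly to partial pressures at 710 K.
P(O2) required for 234 kPa of NH3 = (5/4) × 234 = 292.5 kPa; available 698 kPa, so NH3 is limiting.
P(O2) remaining = 698 − (5/4) × 234 = 405.5 kPa
P(gaseous products) = (4+6)/4 × 234 = 585.0 kPa
P_total at 710 K = 405.5 + 585.0 = 990.5 kPa
Scaling to 614 °C: P = 990.5 × 887.15/710 = 1238 kPa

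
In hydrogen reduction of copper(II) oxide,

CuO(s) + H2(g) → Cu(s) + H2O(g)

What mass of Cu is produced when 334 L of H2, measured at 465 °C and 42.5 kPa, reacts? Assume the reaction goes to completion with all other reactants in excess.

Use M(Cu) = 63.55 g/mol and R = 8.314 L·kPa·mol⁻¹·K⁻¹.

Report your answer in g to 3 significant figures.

n(H2) = PV/RT = (42.5 × 334) / (8.314 × 738.15) = 2.313 mol
n(Cu) = (1/1) × 2.313 = 2.313 mol
m(Cu) = 2.313 × 63.55 = 147.0 g

147 g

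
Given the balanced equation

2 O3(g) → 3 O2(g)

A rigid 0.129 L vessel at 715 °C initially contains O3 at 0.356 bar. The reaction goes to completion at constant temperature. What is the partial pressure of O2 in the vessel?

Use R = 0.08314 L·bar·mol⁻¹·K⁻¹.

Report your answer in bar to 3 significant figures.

n(O3)₀ = PV/RT = (0.356 × 0.129) / (0.08314 × 988.15) = 0.0005590 mol
n(O2) = (3/2) × 0.0005590 = 0.0008385 mol
P(O2) = nRT/V = 0.0008385 × 0.08314 × 988.15 / 0.129 = 0.5340 bar

0.534 bar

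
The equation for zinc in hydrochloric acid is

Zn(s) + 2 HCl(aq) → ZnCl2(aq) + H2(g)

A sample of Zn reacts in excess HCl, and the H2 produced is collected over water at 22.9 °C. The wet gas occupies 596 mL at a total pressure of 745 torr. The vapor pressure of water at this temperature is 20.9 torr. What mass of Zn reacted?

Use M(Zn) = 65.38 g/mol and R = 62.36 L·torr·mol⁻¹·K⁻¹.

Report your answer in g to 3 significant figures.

P(H2) = 745 − 20.9 = 724.1 torr
n(H2) = PV/RT = (724.1 × 0.5960) / (62.36 × 296.05) = 0.02338 mol
n(Zn) = (1/1) × 0.02338 = 0.02338 mol
m(Zn) = 0.02338 × 65.38 = 1.529 g

1.53 g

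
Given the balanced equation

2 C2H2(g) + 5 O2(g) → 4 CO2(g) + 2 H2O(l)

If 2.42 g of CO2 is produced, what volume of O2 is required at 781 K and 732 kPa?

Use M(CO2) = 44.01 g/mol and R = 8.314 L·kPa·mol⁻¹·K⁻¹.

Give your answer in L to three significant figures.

n(CO2) = 2.420 / 44.01 = 0.05499 mol
n(O2) = (5/4) × 0.05499 = 0.06874 mol
V = nRT/P = 0.06874 × 8.314 × 781 / 732 = 0.6098 L

0.610 L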